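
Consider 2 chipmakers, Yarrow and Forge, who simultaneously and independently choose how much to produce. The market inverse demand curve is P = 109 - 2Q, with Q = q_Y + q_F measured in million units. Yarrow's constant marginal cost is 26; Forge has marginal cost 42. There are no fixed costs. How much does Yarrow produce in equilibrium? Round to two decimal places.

16.50

Yarrow's profit: π_Y = (109 - 2Q)q_Y - (26q_Y). Setting ∂π_Y/∂q_Y = 0: 83 - 4q_Y - 2(q_F) = 0.
Forge's first-order condition: 67 - 4q_F - 2(q_Y) = 0.
Rearranging gives the reaction functions q_Y = (83 - 2q_F)/4 and q_F = (67 - 2q_Y)/4.
Solving the pair: q_Y = 33/2, q_F = 17/2.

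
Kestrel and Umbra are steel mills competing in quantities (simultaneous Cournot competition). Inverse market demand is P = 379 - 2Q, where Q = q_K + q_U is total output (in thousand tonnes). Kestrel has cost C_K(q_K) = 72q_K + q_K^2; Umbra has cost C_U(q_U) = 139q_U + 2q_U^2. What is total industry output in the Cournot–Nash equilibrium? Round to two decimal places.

63.68

Kestrel's profit: π_K = (379 - 2Q)q_K - (72q_K + q_K²). Setting ∂π_K/∂q_K = 0: 307 - 6q_K - 2(q_U) = 0.
Umbra's profit: π_U = (379 - 2Q)q_U - (139q_U + 2q_U²). Setting ∂π_U/∂q_U = 0: 240 - 8q_U - 2(q_K) = 0.
Rearranging gives the reaction functions q_K = (307 - 2q_U)/6 and q_U = (240 - 2q_K)/8.
Solving the pair: q_K = 494/11, q_U = 413/22.
Total output Q = 494/11 + 413/22 = 1401/22.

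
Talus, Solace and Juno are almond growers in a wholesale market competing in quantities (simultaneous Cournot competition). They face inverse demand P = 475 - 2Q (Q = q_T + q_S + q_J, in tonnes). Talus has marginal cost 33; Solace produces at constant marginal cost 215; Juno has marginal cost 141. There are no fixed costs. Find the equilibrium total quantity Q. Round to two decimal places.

129.50

Talus's profit: π_T = (475 - 2Q)q_T - (33q_T). Setting ∂π_T/∂q_T = 0: 442 - 4q_T - 2(q_S + q_J) = 0.
Solace's first-order condition: 260 - 4q_S - 2(q_T + q_J) = 0.
Juno's profit: π_J = (475 - 2Q)q_J - (141q_J). Setting ∂π_J/∂q_J = 0: 334 - 4q_J - 2(q_T + q_S) = 0.
Adding the 3 first-order conditions: 1036 − 8Q = 0, so Q = 259/2.
Back-substituting: q_T = (442 − 259)/2 = 183/2, q_S = (260 − 259)/2 = 1/2, q_J = (334 − 259)/2 = 75/2.
Total output Q = 183/2 + 1/2 + 75/2 = 259/2.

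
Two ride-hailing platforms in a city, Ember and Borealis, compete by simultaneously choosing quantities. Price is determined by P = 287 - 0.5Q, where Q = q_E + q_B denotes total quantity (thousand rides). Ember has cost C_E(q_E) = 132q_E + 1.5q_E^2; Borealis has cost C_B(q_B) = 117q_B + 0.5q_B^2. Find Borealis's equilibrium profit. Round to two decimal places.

6043.81

Ember's profit: π_E = (287 - 0.5Q)q_E - (132q_E + (3/2)q_E²). Setting ∂π_E/∂q_E = 0: 155 - 4q_E - (1/2)(q_B) = 0.
Borealis's first-order condition: 170 - 2q_B - (1/2)(q_E) = 0.
So q_E = (155 - (1/2)q_B)/4 and q_B = (170 - (1/2)q_E)/2.
Solving the pair: q_E = 900/31, q_B = 77.7419.
Price P = 287 - (1/2)·106.7742 = 233.6129.
Borealis's profit: 233.6129·77.7419 - 117·77.7419 - (1/2)·77.7419² = 6043.8085.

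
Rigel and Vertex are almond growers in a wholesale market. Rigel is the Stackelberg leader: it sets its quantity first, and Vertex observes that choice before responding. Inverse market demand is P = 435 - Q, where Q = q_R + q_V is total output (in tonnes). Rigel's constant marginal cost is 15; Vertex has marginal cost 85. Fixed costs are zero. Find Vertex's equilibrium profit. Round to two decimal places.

Solve by backward induction. Given q_R, the follower Vertex maximises π_V = (435 - q_R - q_V)q_V - 85q_V.
Follower FOC: 350 - q_R - 2q_V = 0, so q_V(q_R) = (350 - q_R)/2.
Rigel substitutes q_V(q_R) into its own profit: π_R = q_R(435 - q_R - (350 - q_R)/2) - 15q_R = (260 - (1/2)q_R)q_R - 15q_R.
The leader's first-order condition 245 - q_R = 0 yields q_R = 245.
Then q_V = (350 - 245)/2 = 105/2.
Price P = 435 - 595/2 = 275/2.
Vertex's profit: (275/2 - 85)·(105/2) = 2756.2500.

2756.25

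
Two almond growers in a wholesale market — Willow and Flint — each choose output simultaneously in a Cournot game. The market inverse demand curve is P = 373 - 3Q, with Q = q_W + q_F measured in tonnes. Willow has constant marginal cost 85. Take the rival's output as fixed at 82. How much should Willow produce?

7

With the rival's output fixed at 82, Willow's profit is π_W = (373 - 3·82 - 3q_W)q_W - (85q_W) = (127 - 3q_W)q_W - (85q_W).
∂π_W/∂q_W = 42 - 6q_W = 0, so q_W = 7.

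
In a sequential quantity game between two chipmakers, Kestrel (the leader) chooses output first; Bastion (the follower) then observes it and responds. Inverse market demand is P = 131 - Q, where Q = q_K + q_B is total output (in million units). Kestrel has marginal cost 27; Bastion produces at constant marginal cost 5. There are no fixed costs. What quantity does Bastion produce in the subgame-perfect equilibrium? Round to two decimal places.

The follower Bastion best-responds to any q_K: π_B = (131 - Q)q_B - 5q_B.
∂π_B/∂q_B = 126 - q_K - 2q_B = 0 gives the reaction function q_B = (126 - q_K)/2.
The leader anticipates this reaction. Substituting into P = 131 - Q gives P = 68 - (1/2)q_K, so π_K = (68 - (1/2)q_K)q_K - 27q_K.
The leader's first-order condition 41 - q_K = 0 yields q_K = 41.
Then q_B = (126 - 41)/2 = 85/2.

42.50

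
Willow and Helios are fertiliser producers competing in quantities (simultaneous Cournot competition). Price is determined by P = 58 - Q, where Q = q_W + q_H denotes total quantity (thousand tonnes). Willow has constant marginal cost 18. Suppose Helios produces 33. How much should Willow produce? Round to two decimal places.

With the rival's output fixed at 33, Willow's profit is π_W = (58 - 33 - q_W)q_W - (18q_W) = (25 - q_W)q_W - (18q_W).
∂π_W/∂q_W = 7 - 2q_W = 0, so q_W = 7/2.

3.50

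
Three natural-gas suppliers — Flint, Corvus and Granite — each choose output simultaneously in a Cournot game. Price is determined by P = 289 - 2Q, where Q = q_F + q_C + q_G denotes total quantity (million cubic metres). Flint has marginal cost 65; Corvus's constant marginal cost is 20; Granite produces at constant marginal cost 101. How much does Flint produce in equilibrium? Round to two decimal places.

Flint's profit: π_F = (289 - 2Q)q_F - (65q_F). Setting ∂π_F/∂q_F = 0: 224 - 4q_F - 2(q_C + q_G) = 0.
Corvus's first-order condition: 269 - 4q_C - 2(q_F + q_G) = 0.
Granite's first-order condition: 188 - 4q_G - 2(q_F + q_C) = 0.
Summing all 3 equations gives 681 − 8Q = 0, hence Q = 681/8.
Back-substituting: q_F = (224 − 681/4)/2 = 215/8, q_C = (269 − 681/4)/2 = 395/8, q_G = (188 − 681/4)/2 = 71/8.

26.88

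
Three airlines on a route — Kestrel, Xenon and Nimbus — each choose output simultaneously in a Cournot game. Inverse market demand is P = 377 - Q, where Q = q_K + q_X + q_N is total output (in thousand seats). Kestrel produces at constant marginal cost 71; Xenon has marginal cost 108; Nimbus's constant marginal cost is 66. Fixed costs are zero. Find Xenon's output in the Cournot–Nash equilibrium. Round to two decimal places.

47.50

Kestrel's profit: π_K = (377 - Q)q_K - (71q_K). Setting ∂π_K/∂q_K = 0: 306 - 2q_K - (q_X + q_N) = 0.
Xenon's first-order condition: 269 - 2q_X - (q_K + q_N) = 0.
Nimbus's profit: π_N = (377 - Q)q_N - (66q_N). Setting ∂π_N/∂q_N = 0: 311 - 2q_N - (q_K + q_X) = 0.
Adding the 3 first-order conditions: 886 − 4Q = 0, so Q = 443/2.
Back-substituting: q_K = (306 − 443/2) = 169/2, q_X = (269 − 443/2) = 95/2, q_N = (311 − 443/2) = 179/2.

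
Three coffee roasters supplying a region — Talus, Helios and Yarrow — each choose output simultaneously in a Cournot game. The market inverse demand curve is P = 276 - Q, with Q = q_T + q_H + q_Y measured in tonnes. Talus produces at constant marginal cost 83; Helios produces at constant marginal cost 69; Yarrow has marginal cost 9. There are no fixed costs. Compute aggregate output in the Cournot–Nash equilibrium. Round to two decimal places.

166.75

Talus's profit: π_T = (276 - Q)q_T - (83q_T). Setting ∂π_T/∂q_T = 0: 193 - 2q_T - (q_H + q_Y) = 0.
Helios's profit: π_H = (276 - Q)q_H - (69q_H). Setting ∂π_H/∂q_H = 0: 207 - 2q_H - (q_T + q_Y) = 0.
Yarrow's profit: π_Y = (276 - Q)q_Y - (9q_Y). Setting ∂π_Y/∂q_Y = 0: 267 - 2q_Y - (q_T + q_H) = 0.
Adding the 3 first-order conditions: 667 − 4Q = 0, so Q = 667/4.
Back-substituting: q_T = (193 − 667/4) = 105/4, q_H = (207 − 667/4) = 161/4, q_Y = (267 − 667/4) = 401/4.
Total output Q = 105/4 + 161/4 + 401/4 = 667/4.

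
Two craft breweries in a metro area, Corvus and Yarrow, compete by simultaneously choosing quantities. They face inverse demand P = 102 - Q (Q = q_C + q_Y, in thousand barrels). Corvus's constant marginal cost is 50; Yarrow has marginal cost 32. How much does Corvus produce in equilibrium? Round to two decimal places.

11.33

Corvus's profit: π_C = (102 - Q)q_C - (50q_C). Setting ∂π_C/∂q_C = 0: 52 - 2q_C - (q_Y) = 0.
Yarrow's first-order condition: 70 - 2q_Y - (q_C) = 0.
Best responses: q_C = (52 - q_Y)/2, q_Y = (70 - q_C)/2.
Substituting one into the other gives q_C = 34/3 and q_Y = 88/3.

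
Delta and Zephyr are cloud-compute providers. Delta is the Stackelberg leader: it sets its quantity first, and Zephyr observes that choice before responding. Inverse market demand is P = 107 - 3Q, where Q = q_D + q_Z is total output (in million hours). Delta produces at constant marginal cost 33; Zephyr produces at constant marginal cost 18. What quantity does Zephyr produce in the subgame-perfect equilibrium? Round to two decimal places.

Solve by backward induction. Given q_D, the follower Zephyr maximises π_Z = (107 - 3q_D - 3q_Z)q_Z - 18q_Z.
∂π_Z/∂q_Z = 89 - 3q_D - 6q_Z = 0 gives the reaction function q_Z = (89 - 3q_D)/6.
The leader anticipates this reaction. Substituting into P = 107 - 3Q gives P = 125/2 - (3/2)q_D, so π_D = (125/2 - (3/2)q_D)q_D - 33q_D.
Leader FOC: 59/2 - 3q_D = 0, so q_D = 59/6.
Then q_Z = (89 - 3·(59/6))/6 = 119/12.

9.92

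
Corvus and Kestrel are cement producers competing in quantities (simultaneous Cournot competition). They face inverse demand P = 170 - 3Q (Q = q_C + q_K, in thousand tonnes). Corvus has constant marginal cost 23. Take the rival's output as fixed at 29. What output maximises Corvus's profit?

10

With the rival's output fixed at 29, Corvus's profit is π_C = (170 - 3·29 - 3q_C)q_C - (23q_C) = (83 - 3q_C)q_C - (23q_C).
∂π_C/∂q_C = 60 - 6q_C = 0, so q_C = 10.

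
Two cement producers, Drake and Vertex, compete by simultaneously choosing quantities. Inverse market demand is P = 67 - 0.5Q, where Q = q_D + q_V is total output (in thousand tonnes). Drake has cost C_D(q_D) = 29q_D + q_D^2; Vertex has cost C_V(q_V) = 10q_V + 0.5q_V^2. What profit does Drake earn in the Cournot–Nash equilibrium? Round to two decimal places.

Drake's profit: π_D = (67 - 0.5Q)q_D - (29q_D + q_D²). Setting ∂π_D/∂q_D = 0: 38 - 3q_D - (1/2)(q_V) = 0.
Vertex's profit: π_V = (67 - 0.5Q)q_V - (10q_V + (1/2)q_V²). Setting ∂π_V/∂q_V = 0: 57 - 2q_V - (1/2)(q_D) = 0.
Rearranging gives the reaction functions q_D = (38 - (1/2)q_V)/3 and q_V = (57 - (1/2)q_D)/2.
Solving the pair: q_D = 190/23, q_V = 608/23.
Price P = 67 - (1/2)·(798/23) = 1142/23.
Drake's profit: (1142/23)·(190/23) - 29·(190/23) - (190/23)² = 102.3629.

102.36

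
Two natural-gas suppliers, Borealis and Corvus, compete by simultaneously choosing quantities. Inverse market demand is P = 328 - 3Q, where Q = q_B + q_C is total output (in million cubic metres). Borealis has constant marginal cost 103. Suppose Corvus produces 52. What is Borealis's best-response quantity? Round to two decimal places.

With the rival's output fixed at 52, Borealis's profit is π_B = (328 - 3·52 - 3q_B)q_B - (103q_B) = (172 - 3q_B)q_B - (103q_B).
∂π_B/∂q_B = 69 - 6q_B = 0, so q_B = 23/2.

11.50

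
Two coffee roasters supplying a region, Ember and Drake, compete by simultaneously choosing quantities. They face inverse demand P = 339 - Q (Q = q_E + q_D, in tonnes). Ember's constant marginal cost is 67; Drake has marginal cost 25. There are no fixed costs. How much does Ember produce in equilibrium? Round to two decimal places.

76.67

Ember's profit: π_E = (339 - Q)q_E - (67q_E). Setting ∂π_E/∂q_E = 0: 272 - 2q_E - (q_D) = 0.
Drake's profit: π_D = (339 - Q)q_D - (25q_D). Setting ∂π_D/∂q_D = 0: 314 - 2q_D - (q_E) = 0.
Best responses: q_E = (272 - q_D)/2, q_D = (314 - q_E)/2.
Solving the pair: q_E = 230/3, q_D = 356/3.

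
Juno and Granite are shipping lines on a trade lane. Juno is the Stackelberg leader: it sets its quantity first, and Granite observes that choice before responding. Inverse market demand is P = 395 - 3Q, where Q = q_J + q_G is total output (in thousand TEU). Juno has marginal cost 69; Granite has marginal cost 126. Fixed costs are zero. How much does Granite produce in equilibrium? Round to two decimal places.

12.92

Solve by backward induction. Given q_J, the follower Granite maximises π_G = (395 - 3q_J - 3q_G)q_G - 126q_G.
Follower FOC: 269 - 3q_J - 6q_G = 0, so q_G(q_J) = (269 - 3q_J)/6.
Juno substitutes q_G(q_J) into its own profit: π_J = q_J(395 - 3q_J - (269 - 3q_J)/2) - 69q_J = (521/2 - (3/2)q_J)q_J - 69q_J.
Leader FOC: 383/2 - 3q_J = 0, so q_J = 383/6.
Then q_G = (269 - 3·(383/6))/6 = 155/12.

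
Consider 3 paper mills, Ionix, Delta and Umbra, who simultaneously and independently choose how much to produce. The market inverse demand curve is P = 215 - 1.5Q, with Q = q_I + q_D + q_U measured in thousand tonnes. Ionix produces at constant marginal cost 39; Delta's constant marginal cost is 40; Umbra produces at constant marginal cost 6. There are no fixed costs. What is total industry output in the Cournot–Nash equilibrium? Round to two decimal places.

Ionix's profit: π_I = (215 - 1.5Q)q_I - (39q_I). Setting ∂π_I/∂q_I = 0: 176 - 3q_I - (3/2)(q_D + q_U) = 0.
Delta's first-order condition: 175 - 3q_D - (3/2)(q_I + q_U) = 0.
Umbra's first-order condition: 209 - 3q_U - (3/2)(q_I + q_D) = 0.
Adding the 3 conditions: 560 − 3Q − 3Q = 0, i.e. Q = 280/3.
Back-substituting: q_I = (176 − 140)/(3/2) = 24, q_D = (175 − 140)/(3/2) = 70/3, q_U = (209 − 140)/(3/2) = 46.
Total output Q = 24 + 70/3 + 46 = 280/3.

93.33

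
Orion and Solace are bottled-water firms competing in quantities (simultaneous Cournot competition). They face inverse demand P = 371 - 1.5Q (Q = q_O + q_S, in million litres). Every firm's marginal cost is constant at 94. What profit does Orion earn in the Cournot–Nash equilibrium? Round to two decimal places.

Each firm earns π_i = (371 - 1.5Q)q_i - 94q_i.
First-order condition (treating rivals' output as given): 277 - 3q_i - (3/2)q_j = 0.
By symmetry each firm produces the same amount; substituting q_j = q_i yields q_i = 277/(9/2) = 554/9.
Price P = 371 - (3/2)·(1108/9) = 559/3.
Orion's profit: (559/3 - 94)·(554/9) = 5683.6296.

5683.63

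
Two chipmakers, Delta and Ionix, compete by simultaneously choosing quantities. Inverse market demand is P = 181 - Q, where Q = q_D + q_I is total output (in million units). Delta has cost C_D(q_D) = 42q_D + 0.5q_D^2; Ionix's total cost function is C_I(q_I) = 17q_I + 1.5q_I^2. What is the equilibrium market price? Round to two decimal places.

Delta's profit: π_D = (181 - Q)q_D - (42q_D + (1/2)q_D²). Setting ∂π_D/∂q_D = 0: 139 - 3q_D - (q_I) = 0.
Ionix's first-order condition: 164 - 5q_I - (q_D) = 0.
Best responses: q_D = (139 - q_I)/3, q_I = (164 - q_D)/5.
Solving the pair: q_D = 531/14, q_I = 353/14.
Total output Q = 442/7, so price P = 181 - 442/7 = 825/7.

117.86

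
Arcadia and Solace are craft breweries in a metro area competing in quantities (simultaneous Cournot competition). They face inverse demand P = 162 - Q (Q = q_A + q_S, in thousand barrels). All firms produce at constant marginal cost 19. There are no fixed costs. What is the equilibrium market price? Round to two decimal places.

Each firm earns π_i = (162 - Q)q_i - 19q_i.
Setting ∂π_i/∂q_i = 0 with rivals' quantities fixed: 143 - 2q_i - q_j = 0.
By symmetry each firm produces the same amount; substituting q_j = q_i yields q_i = 143/3.
Total output Q = 286/3, so price P = 162 - 286/3 = 200/3.

66.67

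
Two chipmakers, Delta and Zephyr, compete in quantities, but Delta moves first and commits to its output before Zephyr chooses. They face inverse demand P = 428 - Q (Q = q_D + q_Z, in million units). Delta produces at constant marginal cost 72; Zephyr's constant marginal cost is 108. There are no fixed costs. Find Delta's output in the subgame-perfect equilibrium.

Solve by backward induction. Given q_D, the follower Zephyr maximises π_Z = (428 - q_D - q_Z)q_Z - 108q_Z.
Setting the follower's marginal profit to zero, 320 - q_D - 2q_Z = 0, i.e. q_Z = (320 - q_D)/2.
Delta substitutes q_Z(q_D) into its own profit: π_D = q_D(428 - q_D - (320 - q_D)/2) - 72q_D = (268 - (1/2)q_D)q_D - 72q_D.
The leader's first-order condition 196 - q_D = 0 yields q_D = 196.
Then q_Z = (320 - 196)/2 = 62.

196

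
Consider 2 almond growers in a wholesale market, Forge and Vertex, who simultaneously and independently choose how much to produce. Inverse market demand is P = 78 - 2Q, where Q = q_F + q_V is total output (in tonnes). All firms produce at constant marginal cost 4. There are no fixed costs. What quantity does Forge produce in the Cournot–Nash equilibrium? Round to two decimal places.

Each firm earns π_i = (78 - 2Q)q_i - 4q_i.
Setting ∂π_i/∂q_i = 0 with rivals' quantities fixed: 74 - 4q_i - 2q_j = 0.
By symmetry each firm produces the same amount; substituting q_j = q_i yields q_i = 74/6 = 37/3.

12.33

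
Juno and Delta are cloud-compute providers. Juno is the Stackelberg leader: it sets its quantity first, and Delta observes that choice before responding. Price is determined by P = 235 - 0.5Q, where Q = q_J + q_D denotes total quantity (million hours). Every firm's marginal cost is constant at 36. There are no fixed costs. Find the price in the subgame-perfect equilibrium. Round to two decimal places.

85.75

Solve by backward induction. Given q_J, the follower Delta maximises π_D = (235 - (1/2)q_J - (1/2)q_D)q_D - 36q_D.
Setting the follower's marginal profit to zero, 199 - (1/2)q_J - q_D = 0, i.e. q_D = (199 - (1/2)q_J).
The leader anticipates this reaction. Substituting into P = 235 - 0.5Q gives P = 271/2 - (1/4)q_J, so π_J = (271/2 - (1/4)q_J)q_J - 36q_J.
The leader's first-order condition 199/2 - (1/2)q_J = 0 yields q_J = 199.
Then q_D = (199 - (1/2)·199) = 199/2.
Total output Q = 597/2, so price P = 235 - (1/2)·(597/2) = 343/4.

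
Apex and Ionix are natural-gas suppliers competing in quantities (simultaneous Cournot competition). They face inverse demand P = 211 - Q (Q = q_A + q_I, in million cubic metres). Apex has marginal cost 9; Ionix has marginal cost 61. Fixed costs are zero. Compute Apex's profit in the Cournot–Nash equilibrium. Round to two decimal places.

7168.44

Apex's profit: π_A = (211 - Q)q_A - (9q_A). Setting ∂π_A/∂q_A = 0: 202 - 2q_A - (q_I) = 0.
Ionix's first-order condition: 150 - 2q_I - (q_A) = 0.
Best responses: q_A = (202 - q_I)/2, q_I = (150 - q_A)/2.
Substituting one into the other gives q_A = 254/3 and q_I = 98/3.
Price P = 211 - 352/3 = 281/3.
Apex's profit: (281/3 - 9)·(254/3) = 7168.4444.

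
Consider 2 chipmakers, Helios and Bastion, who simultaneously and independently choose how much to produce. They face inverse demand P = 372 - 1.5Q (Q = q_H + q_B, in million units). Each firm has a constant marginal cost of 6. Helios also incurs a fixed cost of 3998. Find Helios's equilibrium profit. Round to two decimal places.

5924.67

A representative firm's profit is π_i = q_i(372 - 1.5Q) - 6q_i.
Setting ∂π_i/∂q_i = 0 with rivals' quantities fixed: 366 - 3q_i - (3/2)q_j = 0.
With identical firms every q_j equals q_i, so q_j = q_i and 366 = (9/2)q_i, giving q_i = 244/3.
Price P = 372 - (3/2)·(488/3) = 128.
Helios's profit: (128 - 6)·(244/3) - 3998 = 5924.6667.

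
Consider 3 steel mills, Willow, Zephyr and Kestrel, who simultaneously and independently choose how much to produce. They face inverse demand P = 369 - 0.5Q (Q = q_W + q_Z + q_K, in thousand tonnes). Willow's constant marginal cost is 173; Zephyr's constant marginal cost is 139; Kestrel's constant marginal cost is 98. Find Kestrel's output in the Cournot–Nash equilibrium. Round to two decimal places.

193.50

Willow's profit: π_W = (369 - 0.5Q)q_W - (173q_W). Setting ∂π_W/∂q_W = 0: 196 - q_W - (1/2)(q_Z + q_K) = 0.
Zephyr's profit: π_Z = (369 - 0.5Q)q_Z - (139q_Z). Setting ∂π_Z/∂q_Z = 0: 230 - q_Z - (1/2)(q_W + q_K) = 0.
Kestrel's first-order condition: 271 - q_K - (1/2)(q_W + q_Z) = 0.
Summing all 3 equations gives 697 − 2Q = 0, hence Q = 697/2.
Back-substituting: q_W = (196 − 697/4)/(1/2) = 87/2, q_Z = (230 − 697/4)/(1/2) = 223/2, q_K = (271 − 697/4)/(1/2) = 387/2.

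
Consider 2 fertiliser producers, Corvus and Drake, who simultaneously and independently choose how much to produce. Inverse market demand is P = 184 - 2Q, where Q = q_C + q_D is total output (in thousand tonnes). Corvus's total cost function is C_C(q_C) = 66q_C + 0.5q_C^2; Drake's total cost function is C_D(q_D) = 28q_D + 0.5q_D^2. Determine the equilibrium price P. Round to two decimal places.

Corvus's profit: π_C = (184 - 2Q)q_C - (66q_C + (1/2)q_C²). Setting ∂π_C/∂q_C = 0: 118 - 5q_C - 2(q_D) = 0.
Drake's profit: π_D = (184 - 2Q)q_D - (28q_D + (1/2)q_D²). Setting ∂π_D/∂q_D = 0: 156 - 5q_D - 2(q_C) = 0.
Rearranging gives the reaction functions q_C = (118 - 2q_D)/5 and q_D = (156 - 2q_C)/5.
Substituting one into the other gives q_C = 278/21 and q_D = 544/21.
Total output Q = 274/7, so price P = 184 - 2·(274/7) = 740/7.

105.71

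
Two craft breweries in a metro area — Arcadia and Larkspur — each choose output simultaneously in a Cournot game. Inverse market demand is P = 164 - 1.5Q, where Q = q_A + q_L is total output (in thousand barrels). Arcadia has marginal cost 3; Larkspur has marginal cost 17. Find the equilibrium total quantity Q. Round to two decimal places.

Arcadia's profit: π_A = (164 - 1.5Q)q_A - (3q_A). Setting ∂π_A/∂q_A = 0: 161 - 3q_A - (3/2)(q_L) = 0.
Larkspur's first-order condition: 147 - 3q_L - (3/2)(q_A) = 0.
Best responses: q_A = (161 - (3/2)q_L)/3, q_L = (147 - (3/2)q_A)/3.
Substituting one into the other gives q_A = 350/9 and q_L = 266/9.
Total output Q = 350/9 + 266/9 = 616/9.

68.44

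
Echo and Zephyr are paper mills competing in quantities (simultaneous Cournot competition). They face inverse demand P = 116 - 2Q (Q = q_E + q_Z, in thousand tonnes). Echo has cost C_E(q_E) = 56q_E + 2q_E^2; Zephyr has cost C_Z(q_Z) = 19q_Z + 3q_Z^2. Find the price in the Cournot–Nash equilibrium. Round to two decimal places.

88.05

Echo's profit: π_E = (116 - 2Q)q_E - (56q_E + 2q_E²). Setting ∂π_E/∂q_E = 0: 60 - 8q_E - 2(q_Z) = 0.
Zephyr's profit: π_Z = (116 - 2Q)q_Z - (19q_Z + 3q_Z²). Setting ∂π_Z/∂q_Z = 0: 97 - 10q_Z - 2(q_E) = 0.
Rearranging gives the reaction functions q_E = (60 - 2q_Z)/8 and q_Z = (97 - 2q_E)/10.
Substituting one into the other gives q_E = 203/38 and q_Z = 164/19.
Total output Q = 531/38, so price P = 116 - 2·(531/38) = 1673/19.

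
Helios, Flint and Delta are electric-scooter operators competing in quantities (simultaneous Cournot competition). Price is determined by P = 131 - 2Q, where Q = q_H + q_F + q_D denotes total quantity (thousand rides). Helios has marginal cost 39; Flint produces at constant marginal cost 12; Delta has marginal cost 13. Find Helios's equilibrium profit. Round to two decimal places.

47.53

Helios's profit: π_H = (131 - 2Q)q_H - (39q_H). Setting ∂π_H/∂q_H = 0: 92 - 4q_H - 2(q_F + q_D) = 0.
Flint's first-order condition: 119 - 4q_F - 2(q_H + q_D) = 0.
Delta's first-order condition: 118 - 4q_D - 2(q_H + q_F) = 0.
Summing all 3 equations gives 329 − 8Q = 0, hence Q = 329/8.
Back-substituting: q_H = (92 − 329/4)/2 = 39/8, q_F = (119 − 329/4)/2 = 147/8, q_D = (118 − 329/4)/2 = 143/8.
Price P = 131 - 2·(329/8) = 195/4.
Helios's profit: (195/4 - 39)·(39/8) = 1521/32.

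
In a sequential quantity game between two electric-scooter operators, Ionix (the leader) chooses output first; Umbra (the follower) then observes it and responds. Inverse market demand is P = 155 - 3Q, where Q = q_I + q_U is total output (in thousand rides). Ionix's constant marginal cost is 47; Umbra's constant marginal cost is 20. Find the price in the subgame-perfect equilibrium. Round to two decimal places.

67.25

Solve by backward induction. Given q_I, the follower Umbra maximises π_U = (155 - 3q_I - 3q_U)q_U - 20q_U.
Follower FOC: 135 - 3q_I - 6q_U = 0, so q_U(q_I) = (135 - 3q_I)/6.
Ionix substitutes q_U(q_I) into its own profit: π_I = q_I(155 - 3q_I - (135 - 3q_I)/2) - 47q_I = (175/2 - (3/2)q_I)q_I - 47q_I.
The leader's first-order condition 81/2 - 3q_I = 0 yields q_I = 27/2.
Then q_U = (135 - 3·(27/2))/6 = 63/4.
Total output Q = 117/4, so price P = 155 - 3·(117/4) = 269/4.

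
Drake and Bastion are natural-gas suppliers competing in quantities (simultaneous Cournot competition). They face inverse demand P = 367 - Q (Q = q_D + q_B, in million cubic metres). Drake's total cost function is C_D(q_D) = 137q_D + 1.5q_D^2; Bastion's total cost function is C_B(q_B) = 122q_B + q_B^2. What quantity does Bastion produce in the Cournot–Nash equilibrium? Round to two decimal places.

52.37

Drake's profit: π_D = (367 - Q)q_D - (137q_D + (3/2)q_D²). Setting ∂π_D/∂q_D = 0: 230 - 5q_D - (q_B) = 0.
Bastion's profit: π_B = (367 - Q)q_B - (122q_B + q_B²). Setting ∂π_B/∂q_B = 0: 245 - 4q_B - (q_D) = 0.
Rearranging gives the reaction functions q_D = (230 - q_B)/5 and q_B = (245 - q_D)/4.
Solving the pair: q_D = 675/19, q_B = 995/19.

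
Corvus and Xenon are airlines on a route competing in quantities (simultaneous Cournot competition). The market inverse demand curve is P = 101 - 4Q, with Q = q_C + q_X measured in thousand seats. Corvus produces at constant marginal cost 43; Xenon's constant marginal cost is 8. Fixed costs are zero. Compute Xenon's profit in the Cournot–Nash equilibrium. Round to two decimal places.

455.11

Corvus's profit: π_C = (101 - 4Q)q_C - (43q_C). Setting ∂π_C/∂q_C = 0: 58 - 8q_C - 4(q_X) = 0.
Xenon's first-order condition: 93 - 8q_X - 4(q_C) = 0.
So q_C = (58 - 4q_X)/8 and q_X = (93 - 4q_C)/8.
Solving the pair: q_C = 23/12, q_X = 32/3.
Price P = 101 - 4·(151/12) = 152/3.
Xenon's profit: (152/3 - 8)·(32/3) = 455.1111.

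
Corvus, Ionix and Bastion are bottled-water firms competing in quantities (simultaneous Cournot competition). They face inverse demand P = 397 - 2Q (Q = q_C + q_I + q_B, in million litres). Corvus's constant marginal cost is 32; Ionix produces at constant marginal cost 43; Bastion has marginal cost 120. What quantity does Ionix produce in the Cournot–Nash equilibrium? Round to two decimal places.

52.50

Corvus's profit: π_C = (397 - 2Q)q_C - (32q_C). Setting ∂π_C/∂q_C = 0: 365 - 4q_C - 2(q_I + q_B) = 0.
Ionix's first-order condition: 354 - 4q_I - 2(q_C + q_B) = 0.
Bastion's first-order condition: 277 - 4q_B - 2(q_C + q_I) = 0.
Adding the 3 conditions: 996 − 4Q − 4Q = 0, i.e. Q = 249/2.
Back-substituting: q_C = (365 − 249)/2 = 58, q_I = (354 − 249)/2 = 105/2, q_B = (277 − 249)/2 = 14.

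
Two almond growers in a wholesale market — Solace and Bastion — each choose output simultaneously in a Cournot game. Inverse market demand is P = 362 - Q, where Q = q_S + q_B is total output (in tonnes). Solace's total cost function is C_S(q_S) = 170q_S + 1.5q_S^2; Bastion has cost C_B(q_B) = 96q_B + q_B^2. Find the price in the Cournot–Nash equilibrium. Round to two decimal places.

275.68

Solace's profit: π_S = (362 - Q)q_S - (170q_S + (3/2)q_S²). Setting ∂π_S/∂q_S = 0: 192 - 5q_S - (q_B) = 0.
Bastion's profit: π_B = (362 - Q)q_B - (96q_B + q_B²). Setting ∂π_B/∂q_B = 0: 266 - 4q_B - (q_S) = 0.
Rearranging gives the reaction functions q_S = (192 - q_B)/5 and q_B = (266 - q_S)/4.
Substituting one into the other gives q_S = 502/19 and q_B = 1138/19.
Total output Q = 1640/19, so price P = 362 - 1640/19 = 275.6842.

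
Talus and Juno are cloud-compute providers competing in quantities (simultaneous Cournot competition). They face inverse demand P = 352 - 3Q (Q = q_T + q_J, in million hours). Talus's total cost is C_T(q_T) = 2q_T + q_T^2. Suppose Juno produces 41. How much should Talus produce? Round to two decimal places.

28.38

With the rival's output fixed at 41, Talus's profit is π_T = (352 - 3·41 - 3q_T)q_T - (2q_T + q_T²) = (229 - 3q_T)q_T - (2q_T + q_T²).
∂π_T/∂q_T = 227 - 8q_T = 0, so q_T = 227/8.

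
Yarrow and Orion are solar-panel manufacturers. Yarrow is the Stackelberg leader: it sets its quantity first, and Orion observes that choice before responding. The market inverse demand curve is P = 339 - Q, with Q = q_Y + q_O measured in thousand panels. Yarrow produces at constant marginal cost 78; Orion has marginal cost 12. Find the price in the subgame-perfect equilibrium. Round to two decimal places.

126.75

The follower Orion best-responds to any q_Y: π_O = (339 - Q)q_O - 12q_O.
Setting the follower's marginal profit to zero, 327 - q_Y - 2q_O = 0, i.e. q_O = (327 - q_Y)/2.
The leader anticipates this reaction. Substituting into P = 339 - Q gives P = 351/2 - (1/2)q_Y, so π_Y = (351/2 - (1/2)q_Y)q_Y - 78q_Y.
Maximising: ∂π_Y/∂q_Y = 195/2 - q_Y = 0, giving q_Y = 195/2.
Then q_O = (327 - 195/2)/2 = 459/4.
Total output Q = 849/4, so price P = 339 - 849/4 = 507/4.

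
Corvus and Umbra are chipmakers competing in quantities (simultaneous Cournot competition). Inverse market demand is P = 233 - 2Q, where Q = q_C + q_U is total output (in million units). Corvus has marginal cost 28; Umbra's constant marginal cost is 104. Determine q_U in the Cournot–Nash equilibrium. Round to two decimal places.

Corvus's profit: π_C = (233 - 2Q)q_C - (28q_C). Setting ∂π_C/∂q_C = 0: 205 - 4q_C - 2(q_U) = 0.
Umbra's profit: π_U = (233 - 2Q)q_U - (104q_U). Setting ∂π_U/∂q_U = 0: 129 - 4q_U - 2(q_C) = 0.
Rearranging gives the reaction functions q_C = (205 - 2q_U)/4 and q_U = (129 - 2q_C)/4.
Solving the pair: q_C = 281/6, q_U = 53/6.

8.83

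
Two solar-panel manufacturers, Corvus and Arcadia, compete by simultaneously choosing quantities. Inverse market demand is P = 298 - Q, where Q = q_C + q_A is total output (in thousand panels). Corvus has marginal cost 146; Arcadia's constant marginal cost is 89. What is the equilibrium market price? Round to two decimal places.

Corvus's profit: π_C = (298 - Q)q_C - (146q_C). Setting ∂π_C/∂q_C = 0: 152 - 2q_C - (q_A) = 0.
Arcadia's profit: π_A = (298 - Q)q_A - (89q_A). Setting ∂π_A/∂q_A = 0: 209 - 2q_A - (q_C) = 0.
Best responses: q_C = (152 - q_A)/2, q_A = (209 - q_C)/2.
Solving the pair: q_C = 95/3, q_A = 266/3.
Total output Q = 361/3, so price P = 298 - 361/3 = 533/3.

177.67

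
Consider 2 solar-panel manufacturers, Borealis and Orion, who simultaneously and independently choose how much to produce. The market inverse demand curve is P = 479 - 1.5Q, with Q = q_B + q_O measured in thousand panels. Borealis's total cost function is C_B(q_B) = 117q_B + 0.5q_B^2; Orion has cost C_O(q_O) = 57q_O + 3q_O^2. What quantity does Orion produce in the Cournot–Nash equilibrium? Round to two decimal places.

33.93

Borealis's profit: π_B = (479 - 1.5Q)q_B - (117q_B + (1/2)q_B²). Setting ∂π_B/∂q_B = 0: 362 - 4q_B - (3/2)(q_O) = 0.
Orion's profit: π_O = (479 - 1.5Q)q_O - (57q_O + 3q_O²). Setting ∂π_O/∂q_O = 0: 422 - 9q_O - (3/2)(q_B) = 0.
So q_B = (362 - (3/2)q_O)/4 and q_O = (422 - (3/2)q_B)/9.
Substituting one into the other gives q_B = 700/9 and q_O = 916/27.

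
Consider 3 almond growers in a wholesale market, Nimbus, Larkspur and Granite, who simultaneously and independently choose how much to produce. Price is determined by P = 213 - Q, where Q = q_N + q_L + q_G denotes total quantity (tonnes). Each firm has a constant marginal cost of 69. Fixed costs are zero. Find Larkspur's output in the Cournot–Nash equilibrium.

36

A representative firm's profit is π_i = q_i(213 - Q) - 69q_i.
Setting ∂π_i/∂q_i = 0 with rivals' quantities fixed: 144 - 2q_i - Σ_{j≠i} q_j = 0.
By symmetry each firm produces the same amount; substituting Σ_{j≠i} q_j = 2q_i yields q_i = 144/4 = 36.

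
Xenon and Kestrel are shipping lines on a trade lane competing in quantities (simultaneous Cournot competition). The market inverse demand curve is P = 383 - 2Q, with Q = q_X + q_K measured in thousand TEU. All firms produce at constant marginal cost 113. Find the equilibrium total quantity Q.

90

A representative firm's profit is π_i = q_i(383 - 2Q) - 113q_i.
First-order condition (treating rivals' output as given): 270 - 4q_i - 2q_j = 0.
With identical firms every q_j equals q_i, so q_j = q_i and 270 = 6q_i, giving q_i = 45.
Total output Q = 45 + 45 = 90.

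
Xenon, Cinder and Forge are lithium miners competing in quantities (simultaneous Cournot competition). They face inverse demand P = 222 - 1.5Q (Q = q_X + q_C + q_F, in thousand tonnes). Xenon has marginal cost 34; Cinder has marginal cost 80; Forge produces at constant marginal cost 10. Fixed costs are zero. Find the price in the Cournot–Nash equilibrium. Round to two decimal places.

Xenon's profit: π_X = (222 - 1.5Q)q_X - (34q_X). Setting ∂π_X/∂q_X = 0: 188 - 3q_X - (3/2)(q_C + q_F) = 0.
Cinder's profit: π_C = (222 - 1.5Q)q_C - (80q_C). Setting ∂π_C/∂q_C = 0: 142 - 3q_C - (3/2)(q_X + q_F) = 0.
Forge's profit: π_F = (222 - 1.5Q)q_F - (10q_F). Setting ∂π_F/∂q_F = 0: 212 - 3q_F - (3/2)(q_X + q_C) = 0.
Adding the 3 conditions: 542 − 3Q − 3Q = 0, i.e. Q = 271/3.
Back-substituting: q_X = (188 − 271/2)/(3/2) = 35, q_C = (142 − 271/2)/(3/2) = 13/3, q_F = (212 − 271/2)/(3/2) = 51.
Total output Q = 271/3, so price P = 222 - (3/2)·(271/3) = 173/2.

86.50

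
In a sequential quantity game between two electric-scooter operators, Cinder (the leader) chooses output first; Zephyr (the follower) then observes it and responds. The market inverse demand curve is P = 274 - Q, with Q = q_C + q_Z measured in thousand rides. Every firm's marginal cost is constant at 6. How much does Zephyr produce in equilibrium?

67

The follower Zephyr best-responds to any q_C: π_Z = (274 - Q)q_Z - 6q_Z.
Follower FOC: 268 - q_C - 2q_Z = 0, so q_Z(q_C) = (268 - q_C)/2.
Cinder substitutes q_Z(q_C) into its own profit: π_C = q_C(274 - q_C - (268 - q_C)/2) - 6q_C = (140 - (1/2)q_C)q_C - 6q_C.
The leader's first-order condition 134 - q_C = 0 yields q_C = 134.
Then q_Z = (268 - 134)/2 = 67.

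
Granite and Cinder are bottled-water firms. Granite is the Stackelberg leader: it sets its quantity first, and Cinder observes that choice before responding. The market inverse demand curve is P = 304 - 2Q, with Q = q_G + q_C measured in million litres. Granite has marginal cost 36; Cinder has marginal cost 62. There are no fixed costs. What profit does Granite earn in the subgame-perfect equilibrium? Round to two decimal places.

The follower Cinder best-responds to any q_G: π_C = (304 - 2Q)q_C - 62q_C.
Setting the follower's marginal profit to zero, 242 - 2q_G - 4q_C = 0, i.e. q_C = (242 - 2q_G)/4.
Granite substitutes q_C(q_G) into its own profit: π_G = q_G(304 - 2q_G - (242 - 2q_G)/2) - 36q_G = (183 - q_G)q_G - 36q_G.
Leader FOC: 147 - 2q_G = 0, so q_G = 147/2.
Then q_C = (242 - 2·(147/2))/4 = 95/4.
Price P = 304 - 2·(389/4) = 219/2.
Granite's profit: (219/2 - 36)·(147/2) = 5402.2500.

5402.25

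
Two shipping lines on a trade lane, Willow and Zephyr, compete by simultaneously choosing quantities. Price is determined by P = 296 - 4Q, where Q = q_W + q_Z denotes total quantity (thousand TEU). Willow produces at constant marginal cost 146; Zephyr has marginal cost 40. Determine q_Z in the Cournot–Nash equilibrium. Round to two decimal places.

Willow's profit: π_W = (296 - 4Q)q_W - (146q_W). Setting ∂π_W/∂q_W = 0: 150 - 8q_W - 4(q_Z) = 0.
Zephyr's profit: π_Z = (296 - 4Q)q_Z - (40q_Z). Setting ∂π_Z/∂q_Z = 0: 256 - 8q_Z - 4(q_W) = 0.
So q_W = (150 - 4q_Z)/8 and q_Z = (256 - 4q_W)/8.
Substituting one into the other gives q_W = 11/3 and q_Z = 181/6.

30.17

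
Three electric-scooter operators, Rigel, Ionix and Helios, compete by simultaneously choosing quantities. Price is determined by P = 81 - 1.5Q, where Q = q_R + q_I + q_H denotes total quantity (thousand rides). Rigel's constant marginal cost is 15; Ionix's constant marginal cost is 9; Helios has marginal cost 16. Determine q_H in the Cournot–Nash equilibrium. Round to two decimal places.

9.50

Rigel's profit: π_R = (81 - 1.5Q)q_R - (15q_R). Setting ∂π_R/∂q_R = 0: 66 - 3q_R - (3/2)(q_I + q_H) = 0.
Ionix's profit: π_I = (81 - 1.5Q)q_I - (9q_I). Setting ∂π_I/∂q_I = 0: 72 - 3q_I - (3/2)(q_R + q_H) = 0.
Helios's profit: π_H = (81 - 1.5Q)q_H - (16q_H). Setting ∂π_H/∂q_H = 0: 65 - 3q_H - (3/2)(q_R + q_I) = 0.
Summing all 3 equations gives 203 − 6Q = 0, hence Q = 203/6.
Back-substituting: q_R = (66 − 203/4)/(3/2) = 61/6, q_I = (72 − 203/4)/(3/2) = 85/6, q_H = (65 − 203/4)/(3/2) = 19/2.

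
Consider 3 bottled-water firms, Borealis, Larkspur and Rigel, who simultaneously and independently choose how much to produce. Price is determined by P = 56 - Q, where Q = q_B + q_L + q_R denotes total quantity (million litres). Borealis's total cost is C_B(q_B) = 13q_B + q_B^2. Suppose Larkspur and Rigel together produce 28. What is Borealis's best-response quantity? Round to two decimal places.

3.75

With rivals' combined output fixed at 28, Borealis's profit is π_B = (56 - 28 - q_B)q_B - (13q_B + q_B²) = (28 - q_B)q_B - (13q_B + q_B²).
∂π_B/∂q_B = 15 - 4q_B = 0, so q_B = 15/4.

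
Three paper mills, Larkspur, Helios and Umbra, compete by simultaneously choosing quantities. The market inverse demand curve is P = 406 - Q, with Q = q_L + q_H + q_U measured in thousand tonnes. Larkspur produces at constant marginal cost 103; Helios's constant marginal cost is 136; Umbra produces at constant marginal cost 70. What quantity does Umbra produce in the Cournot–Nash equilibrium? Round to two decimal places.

108.75

Larkspur's profit: π_L = (406 - Q)q_L - (103q_L). Setting ∂π_L/∂q_L = 0: 303 - 2q_L - (q_H + q_U) = 0.
Helios's profit: π_H = (406 - Q)q_H - (136q_H). Setting ∂π_H/∂q_H = 0: 270 - 2q_H - (q_L + q_U) = 0.
Umbra's first-order condition: 336 - 2q_U - (q_L + q_H) = 0.
Adding the 3 conditions: 909 − 2Q − 2Q = 0, i.e. Q = 909/4.
Back-substituting: q_L = (303 − 909/4) = 303/4, q_H = (270 − 909/4) = 171/4, q_U = (336 − 909/4) = 435/4.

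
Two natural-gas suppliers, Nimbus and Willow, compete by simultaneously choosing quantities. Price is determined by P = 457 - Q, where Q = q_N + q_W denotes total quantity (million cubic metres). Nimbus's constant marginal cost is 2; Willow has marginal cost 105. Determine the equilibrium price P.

Nimbus's profit: π_N = (457 - Q)q_N - (2q_N). Setting ∂π_N/∂q_N = 0: 455 - 2q_N - (q_W) = 0.
Willow's profit: π_W = (457 - Q)q_W - (105q_W). Setting ∂π_W/∂q_W = 0: 352 - 2q_W - (q_N) = 0.
So q_N = (455 - q_W)/2 and q_W = (352 - q_N)/2.
Solving the pair: q_N = 186, q_W = 83.
Total output Q = 269, so price P = 457 - 269 = 188.

188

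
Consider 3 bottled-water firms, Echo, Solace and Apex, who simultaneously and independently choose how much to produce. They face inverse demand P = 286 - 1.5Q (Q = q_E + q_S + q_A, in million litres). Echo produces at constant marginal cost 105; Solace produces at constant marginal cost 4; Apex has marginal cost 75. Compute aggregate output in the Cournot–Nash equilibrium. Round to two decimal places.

Echo's profit: π_E = (286 - 1.5Q)q_E - (105q_E). Setting ∂π_E/∂q_E = 0: 181 - 3q_E - (3/2)(q_S + q_A) = 0.
Solace's first-order condition: 282 - 3q_S - (3/2)(q_E + q_A) = 0.
Apex's profit: π_A = (286 - 1.5Q)q_A - (75q_A). Setting ∂π_A/∂q_A = 0: 211 - 3q_A - (3/2)(q_E + q_S) = 0.
Adding the 3 first-order conditions: 674 − 6Q = 0, so Q = 337/3.
Back-substituting: q_E = (181 − 337/2)/(3/2) = 25/3, q_S = (282 − 337/2)/(3/2) = 227/3, q_A = (211 − 337/2)/(3/2) = 85/3.
Total output Q = 25/3 + 227/3 + 85/3 = 337/3.

112.33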